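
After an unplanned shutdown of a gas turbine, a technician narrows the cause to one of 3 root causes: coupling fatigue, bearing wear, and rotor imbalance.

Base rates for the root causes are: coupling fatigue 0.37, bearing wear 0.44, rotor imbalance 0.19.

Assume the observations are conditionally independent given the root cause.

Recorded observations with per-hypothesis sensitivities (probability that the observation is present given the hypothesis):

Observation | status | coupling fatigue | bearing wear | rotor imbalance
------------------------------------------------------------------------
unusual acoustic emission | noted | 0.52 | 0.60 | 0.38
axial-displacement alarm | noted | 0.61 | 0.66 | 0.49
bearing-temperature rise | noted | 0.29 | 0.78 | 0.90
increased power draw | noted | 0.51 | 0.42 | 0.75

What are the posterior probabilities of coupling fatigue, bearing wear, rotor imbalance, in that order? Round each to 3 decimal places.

0.177, 0.581, 0.243

By Bayes' rule with conditional independence, the unnormalized weight for each hypothesis is prior × ∏ likelihoods:
  coupling fatigue: 0.37 × 0.52 × 0.61 × 0.29 × 0.51 = 0.017358
  bearing wear: 0.44 × 0.60 × 0.66 × 0.78 × 0.42 = 0.057081
  rotor imbalance: 0.19 × 0.38 × 0.49 × 0.90 × 0.75 = 0.02388
Normalizing constant Z = 0.017358 + 0.057081 + 0.02388 = 0.098319.
P(coupling fatigue | evidence) = 0.017358 / 0.098319 ≈ 0.177
P(bearing wear | evidence) = 0.057081 / 0.098319 ≈ 0.581
P(rotor imbalance | evidence) = 0.02388 / 0.098319 ≈ 0.243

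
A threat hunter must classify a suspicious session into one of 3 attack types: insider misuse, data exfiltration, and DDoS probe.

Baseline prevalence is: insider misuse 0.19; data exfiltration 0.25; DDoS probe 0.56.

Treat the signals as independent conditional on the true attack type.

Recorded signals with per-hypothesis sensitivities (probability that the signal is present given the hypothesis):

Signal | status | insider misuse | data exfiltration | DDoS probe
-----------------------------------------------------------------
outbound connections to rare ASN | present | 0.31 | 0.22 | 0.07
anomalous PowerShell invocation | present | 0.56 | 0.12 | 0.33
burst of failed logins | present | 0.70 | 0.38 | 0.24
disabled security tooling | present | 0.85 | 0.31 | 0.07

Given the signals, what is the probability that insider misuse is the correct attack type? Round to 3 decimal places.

0.952

Multiply each prior by the joint likelihood of the signal pattern:
  insider misuse: 0.19 × 0.31 × 0.56 × 0.70 × 0.85 = 0.019625
  data exfiltration: 0.25 × 0.22 × 0.12 × 0.38 × 0.31 = 0.00077748
  DDoS probe: 0.56 × 0.07 × 0.33 × 0.24 × 0.07 = 0.00021732
The unnormalized weights sum to 0.02062.
P(insider misuse | evidence) = 0.019625 / 0.02062 ≈ 0.952.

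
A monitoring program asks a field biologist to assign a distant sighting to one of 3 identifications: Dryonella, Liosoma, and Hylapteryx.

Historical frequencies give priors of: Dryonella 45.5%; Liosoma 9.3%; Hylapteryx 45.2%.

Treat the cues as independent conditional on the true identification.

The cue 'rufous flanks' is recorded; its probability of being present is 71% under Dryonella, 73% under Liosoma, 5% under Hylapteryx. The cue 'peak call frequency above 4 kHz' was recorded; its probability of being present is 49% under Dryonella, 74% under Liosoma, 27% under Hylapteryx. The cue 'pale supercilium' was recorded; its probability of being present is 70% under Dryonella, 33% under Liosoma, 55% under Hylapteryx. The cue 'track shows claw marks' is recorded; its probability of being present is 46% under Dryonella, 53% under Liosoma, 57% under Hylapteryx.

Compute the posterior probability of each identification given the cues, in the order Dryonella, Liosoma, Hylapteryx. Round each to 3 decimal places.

0.827, 0.142, 0.031

By Bayes' rule with conditional independence, the unnormalized weight for each hypothesis is prior × ∏ likelihoods:
  Dryonella: 0.455 × 0.71 × 0.49 × 0.70 × 0.46 = 0.050971
  Liosoma: 0.093 × 0.73 × 0.74 × 0.33 × 0.53 = 0.0087867
  Hylapteryx: 0.452 × 0.05 × 0.27 × 0.55 × 0.57 = 0.001913
Marginal likelihood of the evidence = 0.061671.
P(Dryonella | evidence) = 0.050971 / 0.061671 ≈ 0.827
P(Liosoma | evidence) = 0.0087867 / 0.061671 ≈ 0.142
P(Hylapteryx | evidence) = 0.001913 / 0.061671 ≈ 0.031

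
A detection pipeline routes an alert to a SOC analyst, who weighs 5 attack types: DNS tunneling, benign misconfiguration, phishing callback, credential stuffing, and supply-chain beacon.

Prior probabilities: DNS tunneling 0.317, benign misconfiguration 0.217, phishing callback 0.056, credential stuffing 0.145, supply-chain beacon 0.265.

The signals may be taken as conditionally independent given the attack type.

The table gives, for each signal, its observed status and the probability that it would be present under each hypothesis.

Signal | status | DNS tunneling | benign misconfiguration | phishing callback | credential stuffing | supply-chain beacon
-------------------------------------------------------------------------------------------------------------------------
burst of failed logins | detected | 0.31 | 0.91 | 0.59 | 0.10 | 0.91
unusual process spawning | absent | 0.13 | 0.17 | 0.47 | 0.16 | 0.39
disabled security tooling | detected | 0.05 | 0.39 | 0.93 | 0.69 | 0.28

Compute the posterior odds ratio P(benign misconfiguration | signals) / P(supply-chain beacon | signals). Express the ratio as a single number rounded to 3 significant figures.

Posterior odds equal prior odds times the likelihood ratio; only the two competing hypotheses matter (using 1 − P(present | H) for each absent signal).
  benign misconfiguration: 0.217 × 0.91 × (1 − 0.17) × 0.39 = 0.063921
  supply-chain beacon: 0.265 × 0.91 × (1 − 0.39) × 0.28 = 0.041188
Posterior odds = 0.063921 / 0.041188 ≈ 1.55.

1.55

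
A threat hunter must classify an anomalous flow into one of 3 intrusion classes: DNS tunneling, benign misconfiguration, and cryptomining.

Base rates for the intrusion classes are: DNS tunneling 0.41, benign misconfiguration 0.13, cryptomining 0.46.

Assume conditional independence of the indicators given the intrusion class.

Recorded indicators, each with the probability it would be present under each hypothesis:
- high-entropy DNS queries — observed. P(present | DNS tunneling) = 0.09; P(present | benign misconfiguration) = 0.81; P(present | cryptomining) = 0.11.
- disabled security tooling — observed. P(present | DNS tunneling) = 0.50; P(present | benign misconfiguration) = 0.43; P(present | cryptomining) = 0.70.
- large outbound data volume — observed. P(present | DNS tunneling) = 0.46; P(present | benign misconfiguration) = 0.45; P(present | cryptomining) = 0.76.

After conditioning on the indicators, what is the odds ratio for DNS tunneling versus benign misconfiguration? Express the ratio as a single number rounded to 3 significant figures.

Posterior odds equal prior odds times the likelihood ratio; only the two competing hypotheses matter.
  DNS tunneling: 0.41 × 0.09 × 0.50 × 0.46 = 0.008487
  benign misconfiguration: 0.13 × 0.81 × 0.43 × 0.45 = 0.020376
Odds(DNS tunneling : benign misconfiguration) = 0.008487 / 0.020376 ≈ 0.417.

0.417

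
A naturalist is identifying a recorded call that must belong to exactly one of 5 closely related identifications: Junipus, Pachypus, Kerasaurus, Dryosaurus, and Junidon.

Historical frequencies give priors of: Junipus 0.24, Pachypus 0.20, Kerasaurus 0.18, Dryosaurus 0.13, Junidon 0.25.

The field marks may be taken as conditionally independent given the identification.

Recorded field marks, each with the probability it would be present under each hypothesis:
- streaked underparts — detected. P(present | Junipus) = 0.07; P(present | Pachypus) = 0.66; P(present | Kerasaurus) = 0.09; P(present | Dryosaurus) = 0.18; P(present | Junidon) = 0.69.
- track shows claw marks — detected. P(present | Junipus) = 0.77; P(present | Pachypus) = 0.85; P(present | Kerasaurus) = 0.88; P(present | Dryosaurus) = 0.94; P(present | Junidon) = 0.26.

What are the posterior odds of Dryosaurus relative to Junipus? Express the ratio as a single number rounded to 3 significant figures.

1.70

Posterior odds equal prior odds times the likelihood ratio; only the two competing hypotheses matter.
  Dryosaurus: 0.13 × 0.18 × 0.94 = 0.021996
  Junipus: 0.24 × 0.07 × 0.77 = 0.012936
Odds(Dryosaurus : Junipus) = 0.021996 / 0.012936 ≈ 1.70.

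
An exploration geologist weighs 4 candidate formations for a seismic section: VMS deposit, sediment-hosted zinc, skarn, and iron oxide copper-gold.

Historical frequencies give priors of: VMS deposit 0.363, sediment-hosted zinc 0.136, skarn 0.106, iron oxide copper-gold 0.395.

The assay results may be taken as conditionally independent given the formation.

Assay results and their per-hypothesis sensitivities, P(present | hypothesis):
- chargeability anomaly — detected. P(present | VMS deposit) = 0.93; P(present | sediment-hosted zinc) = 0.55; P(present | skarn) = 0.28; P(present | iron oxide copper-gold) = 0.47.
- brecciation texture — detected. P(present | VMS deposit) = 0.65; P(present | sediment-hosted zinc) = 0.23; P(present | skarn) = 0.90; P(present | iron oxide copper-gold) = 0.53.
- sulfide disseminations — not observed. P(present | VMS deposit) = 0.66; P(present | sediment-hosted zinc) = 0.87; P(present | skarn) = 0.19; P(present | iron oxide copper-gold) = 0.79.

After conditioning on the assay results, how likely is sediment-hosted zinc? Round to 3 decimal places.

For each hypothesis, the unnormalized posterior weight is prior × product of the assay result likelihoods (using 1 − P(present | H) for each absent assay result):
  VMS deposit: 0.363 × 0.93 × 0.65 × (1 − 0.66) = 0.074607
  sediment-hosted zinc: 0.136 × 0.55 × 0.23 × (1 − 0.87) = 0.0022365
  skarn: 0.106 × 0.28 × 0.90 × (1 − 0.19) = 0.021637
  iron oxide copper-gold: 0.395 × 0.47 × 0.53 × (1 − 0.79) = 0.020663
The unnormalized weights sum to 0.11914.
P(sediment-hosted zinc | evidence) = 0.0022365 / 0.11914 ≈ 0.019.

0.019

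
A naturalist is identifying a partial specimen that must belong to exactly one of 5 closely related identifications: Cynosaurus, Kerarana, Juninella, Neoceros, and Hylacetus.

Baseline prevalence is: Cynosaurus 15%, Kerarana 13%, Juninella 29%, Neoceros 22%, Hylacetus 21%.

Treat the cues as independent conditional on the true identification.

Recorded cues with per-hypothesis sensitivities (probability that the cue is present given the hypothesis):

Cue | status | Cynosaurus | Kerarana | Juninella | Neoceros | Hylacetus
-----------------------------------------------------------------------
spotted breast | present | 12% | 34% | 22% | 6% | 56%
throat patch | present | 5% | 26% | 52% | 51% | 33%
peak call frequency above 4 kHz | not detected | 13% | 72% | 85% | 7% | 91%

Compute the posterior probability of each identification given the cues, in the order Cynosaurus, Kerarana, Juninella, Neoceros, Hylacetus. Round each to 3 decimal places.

Multiply each prior by the joint likelihood of the cue pattern (using 1 − P(present | H) for each absent cue):
  Cynosaurus: 0.15 × 0.12 × 0.05 × (1 − 0.13) = 0.000783
  Kerarana: 0.13 × 0.34 × 0.26 × (1 − 0.72) = 0.0032178
  Juninella: 0.29 × 0.22 × 0.52 × (1 − 0.85) = 0.0049764
  Neoceros: 0.22 × 0.06 × 0.51 × (1 − 0.07) = 0.0062608
  Hylacetus: 0.21 × 0.56 × 0.33 × (1 − 0.91) = 0.0034927
The unnormalized weights sum to 0.018731.
P(Cynosaurus | evidence) = 0.000783 / 0.018731 ≈ 0.042
P(Kerarana | evidence) = 0.0032178 / 0.018731 ≈ 0.172
P(Juninella | evidence) = 0.0049764 / 0.018731 ≈ 0.266
P(Neoceros | evidence) = 0.0062608 / 0.018731 ≈ 0.334
P(Hylacetus | evidence) = 0.0034927 / 0.018731 ≈ 0.186

0.042, 0.172, 0.266, 0.334, 0.186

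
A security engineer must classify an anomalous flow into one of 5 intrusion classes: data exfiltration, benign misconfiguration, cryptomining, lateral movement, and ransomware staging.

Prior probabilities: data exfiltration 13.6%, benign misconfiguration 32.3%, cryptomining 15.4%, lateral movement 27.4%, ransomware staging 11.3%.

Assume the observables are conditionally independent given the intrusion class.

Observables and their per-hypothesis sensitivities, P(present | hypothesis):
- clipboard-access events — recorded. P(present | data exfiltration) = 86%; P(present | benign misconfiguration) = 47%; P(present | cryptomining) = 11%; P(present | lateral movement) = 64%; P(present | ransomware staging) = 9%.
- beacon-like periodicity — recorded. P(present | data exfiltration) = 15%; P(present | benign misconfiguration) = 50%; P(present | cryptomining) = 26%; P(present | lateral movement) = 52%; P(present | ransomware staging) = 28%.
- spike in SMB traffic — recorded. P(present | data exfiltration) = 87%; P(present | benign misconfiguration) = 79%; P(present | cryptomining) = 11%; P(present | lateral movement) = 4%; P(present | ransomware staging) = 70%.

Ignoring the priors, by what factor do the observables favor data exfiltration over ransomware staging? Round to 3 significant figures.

6.36

The Bayes factor is the ratio of the joint likelihoods of the observable pattern under the two hypotheses.
  data exfiltration: 0.86 × 0.15 × 0.87 = 0.11223
  ransomware staging: 0.09 × 0.28 × 0.70 = 0.01764
Bayes factor = 0.11223 / 0.01764 ≈ 6.36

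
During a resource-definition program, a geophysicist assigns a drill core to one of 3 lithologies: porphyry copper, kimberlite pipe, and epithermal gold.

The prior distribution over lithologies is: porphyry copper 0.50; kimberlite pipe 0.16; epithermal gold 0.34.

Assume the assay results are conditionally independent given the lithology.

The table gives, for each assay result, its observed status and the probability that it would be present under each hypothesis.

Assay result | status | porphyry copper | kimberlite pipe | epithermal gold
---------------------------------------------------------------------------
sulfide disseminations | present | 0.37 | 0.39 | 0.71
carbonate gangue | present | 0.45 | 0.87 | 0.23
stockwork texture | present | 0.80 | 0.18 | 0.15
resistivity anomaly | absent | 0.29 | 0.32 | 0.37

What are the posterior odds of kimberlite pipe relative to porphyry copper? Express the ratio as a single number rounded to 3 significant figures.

0.141

Unnormalized posterior weight (prior times the assay result likelihoods) for each of the two hypotheses (using 1 − P(present | H) for each absent assay result):
  kimberlite pipe: 0.16 × 0.39 × 0.87 × 0.18 × (1 − 0.32) = 0.0066449
  porphyry copper: 0.50 × 0.37 × 0.45 × 0.80 × (1 − 0.29) = 0.047286
Odds(kimberlite pipe : porphyry copper) = 0.0066449 / 0.047286 ≈ 0.141.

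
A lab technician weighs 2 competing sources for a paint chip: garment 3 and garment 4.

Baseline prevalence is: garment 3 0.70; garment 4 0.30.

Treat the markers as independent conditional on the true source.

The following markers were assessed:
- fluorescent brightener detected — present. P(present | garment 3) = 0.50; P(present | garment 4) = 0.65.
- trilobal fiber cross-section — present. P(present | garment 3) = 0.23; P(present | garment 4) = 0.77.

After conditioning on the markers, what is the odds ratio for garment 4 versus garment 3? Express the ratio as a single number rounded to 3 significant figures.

Posterior odds equal prior odds times the likelihood ratio; only the two competing hypotheses matter.
  garment 4: 0.30 × 0.65 × 0.77 = 0.15015
  garment 3: 0.70 × 0.50 × 0.23 = 0.0805
Odds(garment 4 : garment 3) = 0.15015 / 0.0805 ≈ 1.87.

1.87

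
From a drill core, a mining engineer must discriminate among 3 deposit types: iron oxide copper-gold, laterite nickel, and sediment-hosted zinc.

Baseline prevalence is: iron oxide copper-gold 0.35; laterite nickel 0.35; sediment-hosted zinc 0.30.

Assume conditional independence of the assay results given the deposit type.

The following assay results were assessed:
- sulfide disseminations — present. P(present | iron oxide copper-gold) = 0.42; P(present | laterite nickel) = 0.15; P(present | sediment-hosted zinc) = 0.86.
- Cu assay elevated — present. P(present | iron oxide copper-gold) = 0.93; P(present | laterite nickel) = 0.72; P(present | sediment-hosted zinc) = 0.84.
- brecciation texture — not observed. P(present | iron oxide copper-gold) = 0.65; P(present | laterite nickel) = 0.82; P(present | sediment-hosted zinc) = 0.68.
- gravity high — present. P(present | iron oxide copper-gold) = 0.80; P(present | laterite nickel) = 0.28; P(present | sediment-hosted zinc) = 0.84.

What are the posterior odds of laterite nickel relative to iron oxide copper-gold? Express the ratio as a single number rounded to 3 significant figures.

0.0498

Posterior odds equal prior odds times the likelihood ratio; only the two competing hypotheses matter (using 1 − P(present | H) for each absent assay result).
  laterite nickel: 0.35 × 0.15 × 0.72 × (1 − 0.82) × 0.28 = 0.0019051
  iron oxide copper-gold: 0.35 × 0.42 × 0.93 × (1 − 0.65) × 0.80 = 0.038279
Posterior odds = 0.0019051 / 0.038279 ≈ 0.0498.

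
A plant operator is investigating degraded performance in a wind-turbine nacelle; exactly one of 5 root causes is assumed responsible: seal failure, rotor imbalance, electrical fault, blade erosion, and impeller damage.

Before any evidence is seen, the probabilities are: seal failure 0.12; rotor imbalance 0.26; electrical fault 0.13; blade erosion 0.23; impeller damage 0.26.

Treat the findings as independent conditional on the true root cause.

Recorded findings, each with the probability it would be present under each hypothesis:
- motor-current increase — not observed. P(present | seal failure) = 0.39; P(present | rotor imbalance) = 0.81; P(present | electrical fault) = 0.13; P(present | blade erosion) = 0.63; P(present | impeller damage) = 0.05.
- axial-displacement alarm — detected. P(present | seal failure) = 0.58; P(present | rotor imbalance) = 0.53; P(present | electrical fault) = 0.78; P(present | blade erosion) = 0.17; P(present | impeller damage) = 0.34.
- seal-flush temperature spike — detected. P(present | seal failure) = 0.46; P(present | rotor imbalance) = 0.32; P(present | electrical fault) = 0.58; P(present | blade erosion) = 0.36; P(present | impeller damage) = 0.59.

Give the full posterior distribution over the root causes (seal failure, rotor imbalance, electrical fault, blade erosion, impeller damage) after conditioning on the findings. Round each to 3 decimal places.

Multiply each prior by the joint likelihood of the evidence pattern (using 1 − P(present | H) for each absent finding):
  seal failure: 0.12 × (1 − 0.39) × 0.58 × 0.46 = 0.01953
  rotor imbalance: 0.26 × (1 − 0.81) × 0.53 × 0.32 = 0.0083782
  electrical fault: 0.13 × (1 − 0.13) × 0.78 × 0.58 = 0.051166
  blade erosion: 0.23 × (1 − 0.63) × 0.17 × 0.36 = 0.0052081
  impeller damage: 0.26 × (1 − 0.05) × 0.34 × 0.59 = 0.049548
Normalizing constant Z = 0.01953 + 0.0083782 + 0.051166 + 0.0052081 + 0.049548 = 0.13383.
P(seal failure | evidence) = 0.01953 / 0.13383 ≈ 0.146
P(rotor imbalance | evidence) = 0.0083782 / 0.13383 ≈ 0.063
P(electrical fault | evidence) = 0.051166 / 0.13383 ≈ 0.382
P(blade erosion | evidence) = 0.0052081 / 0.13383 ≈ 0.039
P(impeller damage | evidence) = 0.049548 / 0.13383 ≈ 0.370

0.146, 0.063, 0.382, 0.039, 0.370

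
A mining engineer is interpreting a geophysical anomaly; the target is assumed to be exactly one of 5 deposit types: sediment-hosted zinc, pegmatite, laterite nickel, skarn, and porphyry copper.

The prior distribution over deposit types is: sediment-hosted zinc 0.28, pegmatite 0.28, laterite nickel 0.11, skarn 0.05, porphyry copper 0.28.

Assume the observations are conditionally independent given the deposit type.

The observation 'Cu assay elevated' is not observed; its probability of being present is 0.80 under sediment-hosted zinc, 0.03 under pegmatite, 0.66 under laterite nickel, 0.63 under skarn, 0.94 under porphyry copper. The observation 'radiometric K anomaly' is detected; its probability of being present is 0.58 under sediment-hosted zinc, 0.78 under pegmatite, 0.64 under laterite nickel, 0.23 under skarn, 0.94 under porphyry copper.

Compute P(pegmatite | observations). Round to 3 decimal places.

0.735

For each hypothesis, the unnormalized posterior weight is prior × product of the observation likelihoods (using 1 − P(present | H) for each absent observation):
  sediment-hosted zinc: 0.28 × (1 − 0.80) × 0.58 = 0.03248
  pegmatite: 0.28 × (1 − 0.03) × 0.78 = 0.21185
  laterite nickel: 0.11 × (1 − 0.66) × 0.64 = 0.023936
  skarn: 0.05 × (1 − 0.63) × 0.23 = 0.004255
  porphyry copper: 0.28 × (1 − 0.94) × 0.94 = 0.015792
Normalizing constant Z = 0.03248 + 0.21185 + 0.023936 + 0.004255 + 0.015792 = 0.28831.
P(pegmatite | evidence) = 0.21185 / 0.28831 ≈ 0.735.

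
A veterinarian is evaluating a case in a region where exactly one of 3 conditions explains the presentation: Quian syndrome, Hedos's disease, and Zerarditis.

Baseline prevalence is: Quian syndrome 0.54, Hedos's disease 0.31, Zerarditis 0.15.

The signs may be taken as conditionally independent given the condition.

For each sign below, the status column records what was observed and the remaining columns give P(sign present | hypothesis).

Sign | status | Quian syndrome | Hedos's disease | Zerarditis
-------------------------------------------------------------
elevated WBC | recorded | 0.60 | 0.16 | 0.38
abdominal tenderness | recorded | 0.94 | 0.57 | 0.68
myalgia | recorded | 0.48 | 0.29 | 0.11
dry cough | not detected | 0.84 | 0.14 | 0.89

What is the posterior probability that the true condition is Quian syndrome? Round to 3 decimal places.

0.757

Multiply each prior by the joint likelihood of the sign pattern (using 1 − P(present | H) for each absent sign):
  Quian syndrome: 0.54 × 0.60 × 0.94 × 0.48 × (1 − 0.84) = 0.02339
  Hedos's disease: 0.31 × 0.16 × 0.57 × 0.29 × (1 − 0.14) = 0.007051
  Zerarditis: 0.15 × 0.38 × 0.68 × 0.11 × (1 − 0.89) = 0.000469
The unnormalized weights sum to 0.03091.
P(Quian syndrome | evidence) = 0.02339 / 0.03091 ≈ 0.757.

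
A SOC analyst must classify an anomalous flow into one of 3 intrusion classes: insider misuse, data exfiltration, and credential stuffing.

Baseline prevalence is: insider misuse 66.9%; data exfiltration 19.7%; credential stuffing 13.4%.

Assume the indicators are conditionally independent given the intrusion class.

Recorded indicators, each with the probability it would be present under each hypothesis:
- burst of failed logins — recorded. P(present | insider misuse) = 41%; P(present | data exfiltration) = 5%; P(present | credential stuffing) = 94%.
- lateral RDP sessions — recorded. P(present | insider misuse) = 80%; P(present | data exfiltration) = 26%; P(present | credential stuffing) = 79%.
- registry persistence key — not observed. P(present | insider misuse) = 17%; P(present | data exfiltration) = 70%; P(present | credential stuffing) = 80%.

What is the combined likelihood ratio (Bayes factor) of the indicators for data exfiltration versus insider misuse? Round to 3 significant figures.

Take the product of per-indicator likelihoods under each hypothesis (using 1 − P(present | H) for each absent indicator), then divide.
  data exfiltration: 0.05 × 0.26 × (1 − 0.70) = 0.0039
  insider misuse: 0.41 × 0.80 × (1 − 0.17) = 0.27224
Bayes factor = 0.0039 / 0.27224 ≈ 0.0143

0.0143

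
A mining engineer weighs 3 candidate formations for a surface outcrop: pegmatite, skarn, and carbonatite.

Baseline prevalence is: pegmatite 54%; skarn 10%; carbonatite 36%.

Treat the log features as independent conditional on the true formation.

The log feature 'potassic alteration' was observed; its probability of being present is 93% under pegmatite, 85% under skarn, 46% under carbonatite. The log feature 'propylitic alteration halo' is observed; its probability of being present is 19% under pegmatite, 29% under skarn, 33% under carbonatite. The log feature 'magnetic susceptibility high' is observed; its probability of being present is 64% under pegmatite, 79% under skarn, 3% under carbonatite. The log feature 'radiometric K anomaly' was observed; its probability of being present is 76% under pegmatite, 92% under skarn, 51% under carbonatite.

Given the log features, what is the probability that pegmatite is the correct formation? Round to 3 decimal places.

0.712

Multiply each prior by the joint likelihood of the log feature pattern:
  pegmatite: 0.54 × 0.93 × 0.19 × 0.64 × 0.76 = 0.046411
  skarn: 0.10 × 0.85 × 0.29 × 0.79 × 0.92 = 0.017916
  carbonatite: 0.36 × 0.46 × 0.33 × 0.03 × 0.51 = 0.00083611
Marginal likelihood of the evidence = 0.065163.
P(pegmatite | evidence) = 0.046411 / 0.065163 ≈ 0.712.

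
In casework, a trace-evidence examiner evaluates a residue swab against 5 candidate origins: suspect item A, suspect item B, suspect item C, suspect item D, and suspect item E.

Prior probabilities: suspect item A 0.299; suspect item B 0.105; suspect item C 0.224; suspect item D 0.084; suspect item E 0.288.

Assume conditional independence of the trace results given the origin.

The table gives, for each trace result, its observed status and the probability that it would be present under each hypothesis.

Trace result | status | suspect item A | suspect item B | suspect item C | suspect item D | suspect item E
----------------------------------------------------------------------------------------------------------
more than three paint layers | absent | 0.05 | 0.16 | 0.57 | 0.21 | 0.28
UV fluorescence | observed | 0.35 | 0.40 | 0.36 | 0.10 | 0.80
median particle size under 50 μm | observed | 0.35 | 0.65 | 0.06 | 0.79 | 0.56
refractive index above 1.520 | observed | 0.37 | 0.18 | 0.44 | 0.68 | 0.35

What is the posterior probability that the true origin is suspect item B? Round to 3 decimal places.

For each hypothesis, the unnormalized posterior weight is prior × product of the trace result likelihoods (using 1 − P(present | H) for each absent trace result):
  suspect item A: 0.299 × (1 − 0.05) × 0.35 × 0.35 × 0.37 = 0.012875
  suspect item B: 0.105 × (1 − 0.16) × 0.40 × 0.65 × 0.18 = 0.0041278
  suspect item C: 0.224 × (1 − 0.57) × 0.36 × 0.06 × 0.44 = 0.00091543
  suspect item D: 0.084 × (1 − 0.21) × 0.10 × 0.79 × 0.68 = 0.0035649
  suspect item E: 0.288 × (1 − 0.28) × 0.80 × 0.56 × 0.35 = 0.032514
Marginal likelihood of the evidence = 0.053997.
P(suspect item B | evidence) = 0.0041278 / 0.053997 ≈ 0.076.

0.076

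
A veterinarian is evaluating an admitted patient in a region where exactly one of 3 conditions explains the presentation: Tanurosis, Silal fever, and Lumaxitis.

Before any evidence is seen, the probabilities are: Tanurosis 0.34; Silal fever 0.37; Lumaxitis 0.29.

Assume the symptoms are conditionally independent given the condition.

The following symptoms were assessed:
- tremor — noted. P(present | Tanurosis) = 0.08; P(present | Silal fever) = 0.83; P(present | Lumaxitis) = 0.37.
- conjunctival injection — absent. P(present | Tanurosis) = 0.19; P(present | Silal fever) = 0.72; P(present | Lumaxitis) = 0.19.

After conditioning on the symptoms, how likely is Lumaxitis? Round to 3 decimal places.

0.446

By Bayes' rule with conditional independence, the unnormalized weight for each hypothesis is prior × ∏ likelihoods (using 1 − P(present | H) for each absent symptom):
  Tanurosis: 0.34 × 0.08 × (1 − 0.19) = 0.022032
  Silal fever: 0.37 × 0.83 × (1 − 0.72) = 0.085988
  Lumaxitis: 0.29 × 0.37 × (1 − 0.19) = 0.086913
Normalizing constant Z = 0.022032 + 0.085988 + 0.086913 = 0.19493.
P(Lumaxitis | evidence) = 0.086913 / 0.19493 ≈ 0.446.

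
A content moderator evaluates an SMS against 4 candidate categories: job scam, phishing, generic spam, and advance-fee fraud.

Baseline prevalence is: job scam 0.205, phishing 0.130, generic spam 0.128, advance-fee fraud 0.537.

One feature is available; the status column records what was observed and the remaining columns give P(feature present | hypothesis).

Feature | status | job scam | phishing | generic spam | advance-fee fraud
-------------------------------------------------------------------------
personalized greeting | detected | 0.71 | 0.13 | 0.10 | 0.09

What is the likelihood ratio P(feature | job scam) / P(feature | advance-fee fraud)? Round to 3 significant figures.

The Bayes factor is the ratio of the two likelihoods.
  job scam: 0.71
  advance-fee fraud: 0.09
Bayes factor = 0.71 / 0.09 ≈ 7.89

7.89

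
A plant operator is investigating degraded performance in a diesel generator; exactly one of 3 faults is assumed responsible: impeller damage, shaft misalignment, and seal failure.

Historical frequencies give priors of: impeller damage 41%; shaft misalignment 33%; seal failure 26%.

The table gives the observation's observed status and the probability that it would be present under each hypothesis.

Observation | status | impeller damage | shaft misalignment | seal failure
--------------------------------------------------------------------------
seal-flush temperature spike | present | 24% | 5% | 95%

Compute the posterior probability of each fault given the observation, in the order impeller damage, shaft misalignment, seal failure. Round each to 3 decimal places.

0.272, 0.046, 0.683

For each hypothesis, the unnormalized posterior weight is prior × likelihood:
  impeller damage: 0.41 × 0.24 = 0.0984
  shaft misalignment: 0.33 × 0.05 = 0.0165
  seal failure: 0.26 × 0.95 = 0.247
Marginal likelihood of the evidence = 0.3619.
P(impeller damage | evidence) = 0.0984 / 0.3619 ≈ 0.272
P(shaft misalignment | evidence) = 0.0165 / 0.3619 ≈ 0.046
P(seal failure | evidence) = 0.247 / 0.3619 ≈ 0.683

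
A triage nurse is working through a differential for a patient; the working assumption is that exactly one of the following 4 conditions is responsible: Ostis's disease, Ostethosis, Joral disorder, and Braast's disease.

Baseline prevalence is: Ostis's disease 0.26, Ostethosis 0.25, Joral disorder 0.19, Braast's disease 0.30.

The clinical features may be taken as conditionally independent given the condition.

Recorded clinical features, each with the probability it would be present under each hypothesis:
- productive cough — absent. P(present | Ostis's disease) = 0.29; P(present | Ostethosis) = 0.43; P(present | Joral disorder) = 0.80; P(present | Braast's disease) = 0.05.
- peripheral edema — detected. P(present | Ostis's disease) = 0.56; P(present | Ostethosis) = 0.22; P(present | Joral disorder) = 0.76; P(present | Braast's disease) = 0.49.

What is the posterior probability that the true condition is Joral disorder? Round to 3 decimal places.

0.095

By Bayes' rule with conditional independence, the unnormalized weight for each hypothesis is prior × ∏ likelihoods (using 1 − P(present | H) for each absent clinical feature):
  Ostis's disease: 0.26 × (1 − 0.29) × 0.56 = 0.10338
  Ostethosis: 0.25 × (1 − 0.43) × 0.22 = 0.03135
  Joral disorder: 0.19 × (1 − 0.80) × 0.76 = 0.02888
  Braast's disease: 0.30 × (1 − 0.05) × 0.49 = 0.13965
Normalizing constant Z = 0.10338 + 0.03135 + 0.02888 + 0.13965 = 0.30326.
P(Joral disorder | evidence) = 0.02888 / 0.30326 ≈ 0.095.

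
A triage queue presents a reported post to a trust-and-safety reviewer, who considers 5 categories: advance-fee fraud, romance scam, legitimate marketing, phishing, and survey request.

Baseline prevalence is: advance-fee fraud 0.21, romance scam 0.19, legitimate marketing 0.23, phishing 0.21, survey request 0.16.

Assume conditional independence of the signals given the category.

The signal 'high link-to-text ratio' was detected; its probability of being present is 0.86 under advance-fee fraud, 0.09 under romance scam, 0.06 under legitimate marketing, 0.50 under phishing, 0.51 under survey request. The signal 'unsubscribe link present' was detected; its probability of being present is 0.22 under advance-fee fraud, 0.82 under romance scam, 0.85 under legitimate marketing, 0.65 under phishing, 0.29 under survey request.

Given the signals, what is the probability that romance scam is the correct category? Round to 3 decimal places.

0.089

By Bayes' rule with conditional independence, the unnormalized weight for each hypothesis is prior × ∏ likelihoods:
  advance-fee fraud: 0.21 × 0.86 × 0.22 = 0.039732
  romance scam: 0.19 × 0.09 × 0.82 = 0.014022
  legitimate marketing: 0.23 × 0.06 × 0.85 = 0.01173
  phishing: 0.21 × 0.50 × 0.65 = 0.06825
  survey request: 0.16 × 0.51 × 0.29 = 0.023664
The unnormalized weights sum to 0.1574.
P(romance scam | evidence) = 0.014022 / 0.1574 ≈ 0.089.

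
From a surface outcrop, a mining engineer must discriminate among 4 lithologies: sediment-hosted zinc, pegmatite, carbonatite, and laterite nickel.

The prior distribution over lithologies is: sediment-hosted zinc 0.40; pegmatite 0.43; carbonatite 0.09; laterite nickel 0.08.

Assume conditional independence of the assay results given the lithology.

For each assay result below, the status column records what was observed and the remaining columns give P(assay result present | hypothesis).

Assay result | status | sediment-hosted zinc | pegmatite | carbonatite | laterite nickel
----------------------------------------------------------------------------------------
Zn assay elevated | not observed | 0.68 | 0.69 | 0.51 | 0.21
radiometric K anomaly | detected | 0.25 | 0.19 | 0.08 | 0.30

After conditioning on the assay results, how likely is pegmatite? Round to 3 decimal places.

0.317

For each hypothesis, the unnormalized posterior weight is prior × product of the assay result likelihoods (using 1 − P(present | H) for each absent assay result):
  sediment-hosted zinc: 0.40 × (1 − 0.68) × 0.25 = 0.032
  pegmatite: 0.43 × (1 − 0.69) × 0.19 = 0.025327
  carbonatite: 0.09 × (1 − 0.51) × 0.08 = 0.003528
  laterite nickel: 0.08 × (1 − 0.21) × 0.30 = 0.01896
Normalizing constant Z = 0.032 + 0.025327 + 0.003528 + 0.01896 = 0.079815.
P(pegmatite | evidence) = 0.025327 / 0.079815 ≈ 0.317.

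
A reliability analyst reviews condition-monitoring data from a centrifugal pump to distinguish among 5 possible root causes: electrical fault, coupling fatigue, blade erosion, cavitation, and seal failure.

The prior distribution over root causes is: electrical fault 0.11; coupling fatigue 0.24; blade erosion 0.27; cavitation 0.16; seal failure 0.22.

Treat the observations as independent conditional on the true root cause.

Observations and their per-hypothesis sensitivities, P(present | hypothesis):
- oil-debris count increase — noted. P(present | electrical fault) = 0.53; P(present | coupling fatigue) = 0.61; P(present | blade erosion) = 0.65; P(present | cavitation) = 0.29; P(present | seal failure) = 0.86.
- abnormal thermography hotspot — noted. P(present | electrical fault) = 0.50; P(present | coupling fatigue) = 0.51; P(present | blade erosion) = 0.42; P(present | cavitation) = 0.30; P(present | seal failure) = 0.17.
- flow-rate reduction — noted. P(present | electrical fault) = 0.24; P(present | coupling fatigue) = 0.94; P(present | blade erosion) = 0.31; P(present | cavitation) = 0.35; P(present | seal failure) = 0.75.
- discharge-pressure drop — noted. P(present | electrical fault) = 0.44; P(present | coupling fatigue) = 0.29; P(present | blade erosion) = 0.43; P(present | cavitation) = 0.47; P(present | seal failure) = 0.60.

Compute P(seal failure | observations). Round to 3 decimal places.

By Bayes' rule with conditional independence, the unnormalized weight for each hypothesis is prior × ∏ likelihoods:
  electrical fault: 0.11 × 0.53 × 0.50 × 0.24 × 0.44 = 0.0030782
  coupling fatigue: 0.24 × 0.61 × 0.51 × 0.94 × 0.29 = 0.020353
  blade erosion: 0.27 × 0.65 × 0.42 × 0.31 × 0.43 = 0.0098255
  cavitation: 0.16 × 0.29 × 0.30 × 0.35 × 0.47 = 0.0022898
  seal failure: 0.22 × 0.86 × 0.17 × 0.75 × 0.60 = 0.014474
The unnormalized weights sum to 0.050021.
P(seal failure | evidence) = 0.014474 / 0.050021 ≈ 0.289.

0.289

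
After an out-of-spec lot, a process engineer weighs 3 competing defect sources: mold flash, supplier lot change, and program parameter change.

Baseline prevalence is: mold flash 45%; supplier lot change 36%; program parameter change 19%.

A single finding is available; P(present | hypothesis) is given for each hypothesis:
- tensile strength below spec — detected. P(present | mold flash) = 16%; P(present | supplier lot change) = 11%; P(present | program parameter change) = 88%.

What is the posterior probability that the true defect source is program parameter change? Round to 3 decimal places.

0.600

By Bayes' rule, the unnormalized weight for each hypothesis is prior × likelihood:
  mold flash: 0.45 × 0.16 = 0.072
  supplier lot change: 0.36 × 0.11 = 0.0396
  program parameter change: 0.19 × 0.88 = 0.1672
Marginal likelihood of the evidence = 0.2788.
P(program parameter change | evidence) = 0.1672 / 0.2788 ≈ 0.600.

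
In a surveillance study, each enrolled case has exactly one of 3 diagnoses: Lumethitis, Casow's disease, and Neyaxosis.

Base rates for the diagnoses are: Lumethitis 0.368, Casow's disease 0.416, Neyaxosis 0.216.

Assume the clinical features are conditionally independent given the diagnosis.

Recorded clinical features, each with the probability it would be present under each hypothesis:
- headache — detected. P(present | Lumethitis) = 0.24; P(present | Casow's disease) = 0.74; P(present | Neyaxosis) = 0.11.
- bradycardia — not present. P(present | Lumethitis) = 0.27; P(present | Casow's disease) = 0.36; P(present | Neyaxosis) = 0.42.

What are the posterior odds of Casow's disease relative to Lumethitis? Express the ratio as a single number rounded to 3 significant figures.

Unnormalized posterior weight (prior times the clinical feature likelihoods) for each of the two hypotheses (using 1 − P(present | H) for each absent clinical feature):
  Casow's disease: 0.416 × 0.74 × (1 − 0.36) = 0.19702
  Lumethitis: 0.368 × 0.24 × (1 − 0.27) = 0.064474
Odds(Casow's disease : Lumethitis) = 0.19702 / 0.064474 ≈ 3.06.

3.06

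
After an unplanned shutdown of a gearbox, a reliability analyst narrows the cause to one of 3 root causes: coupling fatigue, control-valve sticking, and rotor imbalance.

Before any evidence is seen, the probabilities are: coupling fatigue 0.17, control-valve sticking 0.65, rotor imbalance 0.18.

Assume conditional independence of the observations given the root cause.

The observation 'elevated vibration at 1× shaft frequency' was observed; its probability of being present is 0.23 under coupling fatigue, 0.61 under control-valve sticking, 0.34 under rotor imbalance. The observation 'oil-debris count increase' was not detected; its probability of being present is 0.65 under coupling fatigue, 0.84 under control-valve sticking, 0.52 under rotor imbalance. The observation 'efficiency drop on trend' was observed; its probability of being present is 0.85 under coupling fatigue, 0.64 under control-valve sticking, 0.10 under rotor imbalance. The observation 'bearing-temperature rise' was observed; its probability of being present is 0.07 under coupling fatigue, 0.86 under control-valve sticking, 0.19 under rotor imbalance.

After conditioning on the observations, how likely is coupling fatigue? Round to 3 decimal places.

By Bayes' rule with conditional independence, the unnormalized weight for each hypothesis is prior × ∏ likelihoods (using 1 − P(present | H) for each absent observation):
  coupling fatigue: 0.17 × 0.23 × (1 − 0.65) × 0.85 × 0.07 = 0.00081426
  control-valve sticking: 0.65 × 0.61 × (1 − 0.84) × 0.64 × 0.86 = 0.034917
  rotor imbalance: 0.18 × 0.34 × (1 − 0.52) × 0.10 × 0.19 = 0.00055814
Normalizing constant Z = 0.00081426 + 0.034917 + 0.00055814 = 0.03629.
P(coupling fatigue | evidence) = 0.00081426 / 0.03629 ≈ 0.022.

0.022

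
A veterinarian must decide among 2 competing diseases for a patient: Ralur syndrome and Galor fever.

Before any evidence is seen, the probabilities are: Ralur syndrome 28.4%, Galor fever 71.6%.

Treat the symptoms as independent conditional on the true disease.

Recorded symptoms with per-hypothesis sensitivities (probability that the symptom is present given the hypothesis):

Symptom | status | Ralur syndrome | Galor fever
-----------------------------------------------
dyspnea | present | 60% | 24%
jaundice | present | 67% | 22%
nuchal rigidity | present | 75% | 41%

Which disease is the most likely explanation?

Multiply each prior by the joint likelihood of the symptom pattern:
  Ralur syndrome: 0.284 × 0.60 × 0.67 × 0.75 = 0.085626
  Galor fever: 0.716 × 0.24 × 0.22 × 0.41 = 0.0155
The unnormalized weights sum to 0.10113.
P(Ralur syndrome | evidence) ≈ 0.085626 / 0.10113 ≈ 0.847
P(Galor fever | evidence) ≈ 0.0155 / 0.10113 ≈ 0.153
The largest is 0.847, so Ralur syndrome is most probable.

Ralur syndrome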